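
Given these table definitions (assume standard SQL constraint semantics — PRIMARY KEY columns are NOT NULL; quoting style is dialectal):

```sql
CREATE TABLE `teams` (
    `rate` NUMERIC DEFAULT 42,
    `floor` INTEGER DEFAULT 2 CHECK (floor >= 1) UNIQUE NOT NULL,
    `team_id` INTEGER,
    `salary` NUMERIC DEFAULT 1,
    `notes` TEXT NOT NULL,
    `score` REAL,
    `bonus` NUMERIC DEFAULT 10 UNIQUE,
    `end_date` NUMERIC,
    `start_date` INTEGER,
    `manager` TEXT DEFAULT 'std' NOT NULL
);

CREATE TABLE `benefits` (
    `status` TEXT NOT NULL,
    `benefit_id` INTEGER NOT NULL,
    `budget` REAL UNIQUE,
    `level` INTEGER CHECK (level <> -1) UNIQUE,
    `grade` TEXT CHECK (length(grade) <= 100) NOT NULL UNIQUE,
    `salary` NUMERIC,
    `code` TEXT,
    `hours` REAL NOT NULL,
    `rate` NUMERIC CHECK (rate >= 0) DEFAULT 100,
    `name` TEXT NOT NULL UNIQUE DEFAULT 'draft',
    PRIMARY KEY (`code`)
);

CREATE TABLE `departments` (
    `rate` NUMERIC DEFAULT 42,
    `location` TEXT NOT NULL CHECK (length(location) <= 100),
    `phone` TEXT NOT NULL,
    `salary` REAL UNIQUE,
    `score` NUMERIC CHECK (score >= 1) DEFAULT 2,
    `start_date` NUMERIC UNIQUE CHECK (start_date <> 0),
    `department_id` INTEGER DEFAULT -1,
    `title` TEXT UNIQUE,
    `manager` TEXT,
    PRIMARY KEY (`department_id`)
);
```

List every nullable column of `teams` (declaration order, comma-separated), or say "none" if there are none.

- rate: DEFAULT only fills an omitted column; an explicit NULL is still allowed → nullable.
- floor: declared NOT NULL → not nullable.
- team_id: no NOT NULL constraint applies → nullable.
- salary: DEFAULT only fills an omitted column; an explicit NULL is still allowed → nullable.
- notes: declared NOT NULL → not nullable.
- score: no NOT NULL constraint applies → nullable.
- bonus: UNIQUE does not imply NOT NULL → nullable.
- end_date: no NOT NULL constraint applies → nullable.
- start_date: no NOT NULL constraint applies → nullable.
- manager: declared NOT NULL → not nullable.

rate, team_id, salary, score, bonus, end_date, start_date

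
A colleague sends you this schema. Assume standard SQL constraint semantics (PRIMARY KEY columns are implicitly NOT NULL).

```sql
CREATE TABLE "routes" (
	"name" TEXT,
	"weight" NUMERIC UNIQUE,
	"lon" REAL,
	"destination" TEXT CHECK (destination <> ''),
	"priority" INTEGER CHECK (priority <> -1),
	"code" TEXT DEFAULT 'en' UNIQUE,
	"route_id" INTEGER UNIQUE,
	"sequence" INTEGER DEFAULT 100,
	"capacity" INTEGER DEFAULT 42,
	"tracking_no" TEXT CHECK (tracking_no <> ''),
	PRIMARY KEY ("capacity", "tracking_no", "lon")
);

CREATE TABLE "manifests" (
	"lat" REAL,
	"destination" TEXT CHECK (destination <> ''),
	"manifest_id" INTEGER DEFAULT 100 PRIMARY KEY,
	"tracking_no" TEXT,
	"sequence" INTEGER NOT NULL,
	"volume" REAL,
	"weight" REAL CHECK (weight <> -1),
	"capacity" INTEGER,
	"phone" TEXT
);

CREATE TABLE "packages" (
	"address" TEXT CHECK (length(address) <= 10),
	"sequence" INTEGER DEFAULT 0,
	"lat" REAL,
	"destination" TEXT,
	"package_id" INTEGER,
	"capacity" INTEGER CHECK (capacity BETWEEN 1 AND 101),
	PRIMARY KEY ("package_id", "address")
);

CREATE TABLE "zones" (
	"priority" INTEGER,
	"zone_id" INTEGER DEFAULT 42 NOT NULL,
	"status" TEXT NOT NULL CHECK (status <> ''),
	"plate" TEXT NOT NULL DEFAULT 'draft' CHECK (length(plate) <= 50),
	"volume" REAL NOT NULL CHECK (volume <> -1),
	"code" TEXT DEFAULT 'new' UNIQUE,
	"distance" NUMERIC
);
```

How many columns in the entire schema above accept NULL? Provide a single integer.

21

routes: 7 nullable (name, weight, destination, priority, code, route_id, sequence — PK (capacity, tracking_no, lon) and explicit NOT NULL columns excluded).
manifests: 7 nullable (lat, destination, tracking_no, volume, weight, capacity, phone — PK (manifest_id) and explicit NOT NULL columns excluded).
packages: 4 nullable (sequence, lat, destination, capacity — PK (package_id, address) and explicit NOT NULL columns excluded).
zones: 3 nullable (priority, code, distance — PK none and explicit NOT NULL columns excluded).
Total: 7 + 7 + 4 + 3 = 21.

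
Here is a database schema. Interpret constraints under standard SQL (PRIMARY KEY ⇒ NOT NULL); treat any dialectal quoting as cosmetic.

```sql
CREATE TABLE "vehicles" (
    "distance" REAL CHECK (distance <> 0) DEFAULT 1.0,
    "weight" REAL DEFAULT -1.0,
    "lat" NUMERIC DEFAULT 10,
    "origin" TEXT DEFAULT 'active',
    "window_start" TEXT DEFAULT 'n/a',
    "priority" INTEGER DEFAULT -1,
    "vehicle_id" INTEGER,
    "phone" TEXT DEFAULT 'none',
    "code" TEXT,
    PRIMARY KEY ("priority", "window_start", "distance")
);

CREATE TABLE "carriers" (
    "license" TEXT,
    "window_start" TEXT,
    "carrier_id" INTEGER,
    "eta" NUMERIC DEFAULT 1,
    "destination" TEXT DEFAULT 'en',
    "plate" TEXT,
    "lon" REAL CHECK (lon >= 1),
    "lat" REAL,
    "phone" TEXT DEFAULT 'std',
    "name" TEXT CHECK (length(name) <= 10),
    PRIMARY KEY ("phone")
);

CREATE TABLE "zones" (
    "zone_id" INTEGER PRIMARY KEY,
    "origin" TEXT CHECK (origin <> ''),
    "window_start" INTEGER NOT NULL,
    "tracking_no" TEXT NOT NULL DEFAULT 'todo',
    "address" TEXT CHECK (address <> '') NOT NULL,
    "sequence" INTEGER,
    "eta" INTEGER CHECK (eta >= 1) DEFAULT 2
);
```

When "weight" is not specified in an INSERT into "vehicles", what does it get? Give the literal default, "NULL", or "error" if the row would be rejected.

weight has an explicit DEFAULT -1.0.
When the column is omitted from an INSERT, that default is used.

-1.0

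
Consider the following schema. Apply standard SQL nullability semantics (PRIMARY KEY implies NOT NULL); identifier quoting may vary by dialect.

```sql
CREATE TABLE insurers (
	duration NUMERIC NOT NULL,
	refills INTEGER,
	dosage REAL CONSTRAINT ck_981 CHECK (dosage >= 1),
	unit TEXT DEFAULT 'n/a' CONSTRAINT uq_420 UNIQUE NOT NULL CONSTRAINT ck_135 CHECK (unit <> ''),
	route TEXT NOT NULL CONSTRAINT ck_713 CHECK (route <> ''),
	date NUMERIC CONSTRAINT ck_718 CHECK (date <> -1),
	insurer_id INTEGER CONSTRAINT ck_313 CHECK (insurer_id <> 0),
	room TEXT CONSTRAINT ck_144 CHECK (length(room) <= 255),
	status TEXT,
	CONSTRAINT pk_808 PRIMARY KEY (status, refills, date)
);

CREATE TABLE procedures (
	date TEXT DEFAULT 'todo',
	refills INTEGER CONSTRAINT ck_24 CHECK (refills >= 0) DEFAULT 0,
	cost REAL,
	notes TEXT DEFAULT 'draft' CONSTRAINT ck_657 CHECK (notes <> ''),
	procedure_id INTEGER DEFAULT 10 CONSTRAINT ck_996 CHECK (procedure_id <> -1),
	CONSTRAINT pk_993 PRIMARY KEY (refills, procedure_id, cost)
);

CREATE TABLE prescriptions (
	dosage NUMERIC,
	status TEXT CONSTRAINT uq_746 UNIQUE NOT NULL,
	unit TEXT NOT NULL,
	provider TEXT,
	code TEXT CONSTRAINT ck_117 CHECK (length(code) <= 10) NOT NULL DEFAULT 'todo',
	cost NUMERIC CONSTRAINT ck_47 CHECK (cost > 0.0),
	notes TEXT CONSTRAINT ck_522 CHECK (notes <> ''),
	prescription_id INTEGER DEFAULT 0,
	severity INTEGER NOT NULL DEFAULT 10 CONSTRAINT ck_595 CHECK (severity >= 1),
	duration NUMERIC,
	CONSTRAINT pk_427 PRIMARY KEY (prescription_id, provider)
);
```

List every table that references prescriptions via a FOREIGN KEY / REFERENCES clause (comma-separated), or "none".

No REFERENCES clause anywhere in the schema names prescriptions.

none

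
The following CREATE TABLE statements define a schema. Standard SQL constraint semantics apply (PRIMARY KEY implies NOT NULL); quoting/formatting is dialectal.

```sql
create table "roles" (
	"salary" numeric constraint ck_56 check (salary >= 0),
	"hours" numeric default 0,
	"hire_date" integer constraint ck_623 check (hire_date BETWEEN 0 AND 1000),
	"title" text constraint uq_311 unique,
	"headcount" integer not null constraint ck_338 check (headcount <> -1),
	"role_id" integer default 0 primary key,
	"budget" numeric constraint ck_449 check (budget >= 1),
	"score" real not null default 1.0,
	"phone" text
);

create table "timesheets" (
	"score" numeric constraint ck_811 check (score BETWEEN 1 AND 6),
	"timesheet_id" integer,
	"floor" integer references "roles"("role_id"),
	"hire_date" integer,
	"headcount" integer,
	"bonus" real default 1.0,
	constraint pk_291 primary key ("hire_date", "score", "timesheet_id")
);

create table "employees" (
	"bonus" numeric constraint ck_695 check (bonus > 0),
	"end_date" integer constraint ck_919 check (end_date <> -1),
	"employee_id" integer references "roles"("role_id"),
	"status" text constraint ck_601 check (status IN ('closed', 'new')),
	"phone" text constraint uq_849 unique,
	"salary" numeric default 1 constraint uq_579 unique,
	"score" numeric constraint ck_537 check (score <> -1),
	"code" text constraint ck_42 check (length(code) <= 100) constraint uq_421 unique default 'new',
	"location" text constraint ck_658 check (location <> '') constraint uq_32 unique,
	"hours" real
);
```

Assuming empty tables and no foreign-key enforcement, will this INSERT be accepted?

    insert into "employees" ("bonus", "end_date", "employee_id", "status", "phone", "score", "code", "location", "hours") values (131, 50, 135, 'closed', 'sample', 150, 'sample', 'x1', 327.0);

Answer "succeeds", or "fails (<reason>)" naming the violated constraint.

succeeds

employees has no NOT NULL or PRIMARY KEY columns.
CHECK constraints: 131 satisfies (bonus > 0); 50 satisfies (end_date <> -1); 'closed' satisfies (status IN ('closed', 'new')); 150 satisfies (score <> -1); 'sample' satisfies (length(code) <= 100); 'x1' satisfies (location <> '').
No constraint is violated.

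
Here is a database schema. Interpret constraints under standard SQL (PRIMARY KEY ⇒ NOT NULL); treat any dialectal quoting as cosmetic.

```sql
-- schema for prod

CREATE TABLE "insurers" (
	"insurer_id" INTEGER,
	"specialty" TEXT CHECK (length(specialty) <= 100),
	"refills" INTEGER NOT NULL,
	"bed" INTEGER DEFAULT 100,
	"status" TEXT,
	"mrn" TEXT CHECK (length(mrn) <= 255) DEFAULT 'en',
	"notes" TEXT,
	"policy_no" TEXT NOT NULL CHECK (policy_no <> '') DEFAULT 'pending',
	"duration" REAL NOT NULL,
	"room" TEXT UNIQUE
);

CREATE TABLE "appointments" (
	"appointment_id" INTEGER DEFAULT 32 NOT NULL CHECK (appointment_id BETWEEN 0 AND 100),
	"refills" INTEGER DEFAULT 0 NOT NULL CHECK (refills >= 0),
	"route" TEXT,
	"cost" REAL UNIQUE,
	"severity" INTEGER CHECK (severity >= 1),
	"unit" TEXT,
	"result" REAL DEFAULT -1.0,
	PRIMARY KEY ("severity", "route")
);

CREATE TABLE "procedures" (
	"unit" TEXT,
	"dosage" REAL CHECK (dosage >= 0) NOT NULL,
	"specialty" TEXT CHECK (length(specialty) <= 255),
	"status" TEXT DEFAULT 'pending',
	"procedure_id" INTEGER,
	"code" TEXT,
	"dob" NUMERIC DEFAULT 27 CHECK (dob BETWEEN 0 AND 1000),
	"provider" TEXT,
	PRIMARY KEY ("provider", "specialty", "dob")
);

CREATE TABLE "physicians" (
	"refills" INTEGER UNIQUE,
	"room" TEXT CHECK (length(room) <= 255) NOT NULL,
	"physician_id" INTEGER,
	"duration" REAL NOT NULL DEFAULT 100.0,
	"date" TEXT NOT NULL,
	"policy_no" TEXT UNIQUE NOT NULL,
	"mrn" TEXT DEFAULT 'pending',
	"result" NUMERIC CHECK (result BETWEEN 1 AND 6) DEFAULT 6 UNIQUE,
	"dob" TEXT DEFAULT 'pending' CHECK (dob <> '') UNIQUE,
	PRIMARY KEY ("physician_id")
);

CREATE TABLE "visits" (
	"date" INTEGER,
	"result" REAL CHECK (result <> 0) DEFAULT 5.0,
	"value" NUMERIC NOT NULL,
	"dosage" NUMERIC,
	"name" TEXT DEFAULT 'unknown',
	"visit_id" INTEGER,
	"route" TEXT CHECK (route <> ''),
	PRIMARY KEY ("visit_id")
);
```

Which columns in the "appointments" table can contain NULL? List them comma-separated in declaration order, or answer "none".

cost, unit, result

- appointment_id: declared NOT NULL → not nullable.
- refills: declared NOT NULL → not nullable.
- route: part of the PRIMARY KEY, which implies NOT NULL → not nullable.
- cost: UNIQUE does not imply NOT NULL → nullable.
- severity: part of the PRIMARY KEY, which implies NOT NULL → not nullable.
- unit: no NOT NULL constraint applies → nullable.
- result: DEFAULT only fills an omitted column; an explicit NULL is still allowed → nullable.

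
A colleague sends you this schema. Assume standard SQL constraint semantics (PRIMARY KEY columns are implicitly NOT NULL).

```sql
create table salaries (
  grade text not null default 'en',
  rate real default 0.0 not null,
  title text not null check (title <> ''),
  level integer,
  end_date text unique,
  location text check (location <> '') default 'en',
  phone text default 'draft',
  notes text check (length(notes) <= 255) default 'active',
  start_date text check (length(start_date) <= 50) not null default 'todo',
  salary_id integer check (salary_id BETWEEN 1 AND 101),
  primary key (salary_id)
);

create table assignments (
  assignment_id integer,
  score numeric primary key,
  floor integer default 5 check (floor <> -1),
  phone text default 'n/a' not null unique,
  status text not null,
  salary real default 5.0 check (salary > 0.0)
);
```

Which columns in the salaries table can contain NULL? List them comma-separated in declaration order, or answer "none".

level, end_date, location, phone, notes

- grade: declared NOT NULL → not nullable.
- rate: declared NOT NULL → not nullable.
- title: declared NOT NULL → not nullable.
- level: no NOT NULL constraint applies → nullable.
- end_date: UNIQUE does not imply NOT NULL → nullable.
- location: CHECK does not forbid NULL (a CHECK constraint passes when its expression is NULL) → nullable.
- phone: DEFAULT only fills an omitted column; an explicit NULL is still allowed → nullable.
- notes: CHECK does not forbid NULL (a CHECK constraint passes when its expression is NULL) → nullable.
- start_date: declared NOT NULL → not nullable.
- salary_id: part of the PRIMARY KEY, which implies NOT NULL → not nullable.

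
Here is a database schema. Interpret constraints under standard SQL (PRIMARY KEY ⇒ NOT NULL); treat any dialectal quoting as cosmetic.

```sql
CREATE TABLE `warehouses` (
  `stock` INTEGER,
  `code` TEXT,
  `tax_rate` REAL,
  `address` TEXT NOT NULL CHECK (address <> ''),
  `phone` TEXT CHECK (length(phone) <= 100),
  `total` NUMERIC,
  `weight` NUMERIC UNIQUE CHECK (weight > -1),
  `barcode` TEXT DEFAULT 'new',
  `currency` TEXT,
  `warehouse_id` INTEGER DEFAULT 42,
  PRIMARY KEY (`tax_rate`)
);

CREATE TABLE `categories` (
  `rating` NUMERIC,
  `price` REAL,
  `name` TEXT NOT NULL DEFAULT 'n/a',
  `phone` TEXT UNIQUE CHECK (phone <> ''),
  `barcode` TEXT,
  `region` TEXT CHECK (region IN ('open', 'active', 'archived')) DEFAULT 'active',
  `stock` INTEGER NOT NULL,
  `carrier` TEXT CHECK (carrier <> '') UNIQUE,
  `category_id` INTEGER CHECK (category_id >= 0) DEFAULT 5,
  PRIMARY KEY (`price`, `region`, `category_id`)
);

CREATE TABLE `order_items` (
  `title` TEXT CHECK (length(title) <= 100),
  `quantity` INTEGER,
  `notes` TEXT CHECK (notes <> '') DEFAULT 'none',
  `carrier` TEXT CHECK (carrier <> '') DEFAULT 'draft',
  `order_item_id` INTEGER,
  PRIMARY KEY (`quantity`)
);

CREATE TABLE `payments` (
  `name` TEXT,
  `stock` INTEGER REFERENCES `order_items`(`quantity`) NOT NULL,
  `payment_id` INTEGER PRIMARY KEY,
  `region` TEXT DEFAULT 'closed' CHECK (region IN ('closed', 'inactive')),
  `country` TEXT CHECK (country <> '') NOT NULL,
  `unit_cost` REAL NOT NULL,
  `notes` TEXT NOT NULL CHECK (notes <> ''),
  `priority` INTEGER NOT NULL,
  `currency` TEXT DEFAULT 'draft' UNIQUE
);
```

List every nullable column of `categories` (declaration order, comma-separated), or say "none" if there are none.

- rating: no NOT NULL constraint applies → nullable.
- price: part of the PRIMARY KEY, which implies NOT NULL → not nullable.
- name: declared NOT NULL → not nullable.
- phone: CHECK does not forbid NULL (a CHECK constraint passes when its expression is NULL) → nullable.
- barcode: no NOT NULL constraint applies → nullable.
- region: part of the PRIMARY KEY, which implies NOT NULL → not nullable.
- stock: declared NOT NULL → not nullable.
- carrier: CHECK does not forbid NULL (a CHECK constraint passes when its expression is NULL) → nullable.
- category_id: part of the PRIMARY KEY, which implies NOT NULL → not nullable.

rating, phone, barcode, carrier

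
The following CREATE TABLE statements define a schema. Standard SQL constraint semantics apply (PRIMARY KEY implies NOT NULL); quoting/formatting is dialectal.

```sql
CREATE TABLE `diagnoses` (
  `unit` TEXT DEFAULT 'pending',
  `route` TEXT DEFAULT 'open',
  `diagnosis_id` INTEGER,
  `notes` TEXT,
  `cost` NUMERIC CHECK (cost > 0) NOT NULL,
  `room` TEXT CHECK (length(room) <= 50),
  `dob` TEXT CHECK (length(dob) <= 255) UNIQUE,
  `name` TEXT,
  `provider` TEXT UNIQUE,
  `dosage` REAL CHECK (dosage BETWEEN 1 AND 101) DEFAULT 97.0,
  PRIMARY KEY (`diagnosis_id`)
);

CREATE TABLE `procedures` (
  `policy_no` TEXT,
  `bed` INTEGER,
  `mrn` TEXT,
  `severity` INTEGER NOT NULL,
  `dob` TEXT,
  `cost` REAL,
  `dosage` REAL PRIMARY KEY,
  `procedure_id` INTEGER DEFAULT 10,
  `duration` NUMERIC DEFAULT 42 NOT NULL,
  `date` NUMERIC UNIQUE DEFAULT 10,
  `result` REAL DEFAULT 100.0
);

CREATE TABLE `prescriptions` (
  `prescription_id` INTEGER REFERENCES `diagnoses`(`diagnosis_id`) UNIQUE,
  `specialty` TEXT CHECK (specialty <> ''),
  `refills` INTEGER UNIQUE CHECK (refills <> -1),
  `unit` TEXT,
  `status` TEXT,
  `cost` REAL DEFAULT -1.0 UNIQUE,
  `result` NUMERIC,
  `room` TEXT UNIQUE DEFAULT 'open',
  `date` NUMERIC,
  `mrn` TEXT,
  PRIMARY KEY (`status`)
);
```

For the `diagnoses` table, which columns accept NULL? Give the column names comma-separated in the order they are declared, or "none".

unit, route, notes, room, dob, name, provider, dosage

- unit: DEFAULT only fills an omitted column; an explicit NULL is still allowed → nullable.
- route: DEFAULT only fills an omitted column; an explicit NULL is still allowed → nullable.
- diagnosis_id: part of the PRIMARY KEY, which implies NOT NULL → not nullable.
- notes: no NOT NULL constraint applies → nullable.
- cost: declared NOT NULL → not nullable.
- room: CHECK does not forbid NULL (a CHECK constraint passes when its expression is NULL) → nullable.
- dob: CHECK does not forbid NULL (a CHECK constraint passes when its expression is NULL) → nullable.
- name: no NOT NULL constraint applies → nullable.
- provider: UNIQUE does not imply NOT NULL → nullable.
- dosage: CHECK does not forbid NULL (a CHECK constraint passes when its expression is NULL) → nullable.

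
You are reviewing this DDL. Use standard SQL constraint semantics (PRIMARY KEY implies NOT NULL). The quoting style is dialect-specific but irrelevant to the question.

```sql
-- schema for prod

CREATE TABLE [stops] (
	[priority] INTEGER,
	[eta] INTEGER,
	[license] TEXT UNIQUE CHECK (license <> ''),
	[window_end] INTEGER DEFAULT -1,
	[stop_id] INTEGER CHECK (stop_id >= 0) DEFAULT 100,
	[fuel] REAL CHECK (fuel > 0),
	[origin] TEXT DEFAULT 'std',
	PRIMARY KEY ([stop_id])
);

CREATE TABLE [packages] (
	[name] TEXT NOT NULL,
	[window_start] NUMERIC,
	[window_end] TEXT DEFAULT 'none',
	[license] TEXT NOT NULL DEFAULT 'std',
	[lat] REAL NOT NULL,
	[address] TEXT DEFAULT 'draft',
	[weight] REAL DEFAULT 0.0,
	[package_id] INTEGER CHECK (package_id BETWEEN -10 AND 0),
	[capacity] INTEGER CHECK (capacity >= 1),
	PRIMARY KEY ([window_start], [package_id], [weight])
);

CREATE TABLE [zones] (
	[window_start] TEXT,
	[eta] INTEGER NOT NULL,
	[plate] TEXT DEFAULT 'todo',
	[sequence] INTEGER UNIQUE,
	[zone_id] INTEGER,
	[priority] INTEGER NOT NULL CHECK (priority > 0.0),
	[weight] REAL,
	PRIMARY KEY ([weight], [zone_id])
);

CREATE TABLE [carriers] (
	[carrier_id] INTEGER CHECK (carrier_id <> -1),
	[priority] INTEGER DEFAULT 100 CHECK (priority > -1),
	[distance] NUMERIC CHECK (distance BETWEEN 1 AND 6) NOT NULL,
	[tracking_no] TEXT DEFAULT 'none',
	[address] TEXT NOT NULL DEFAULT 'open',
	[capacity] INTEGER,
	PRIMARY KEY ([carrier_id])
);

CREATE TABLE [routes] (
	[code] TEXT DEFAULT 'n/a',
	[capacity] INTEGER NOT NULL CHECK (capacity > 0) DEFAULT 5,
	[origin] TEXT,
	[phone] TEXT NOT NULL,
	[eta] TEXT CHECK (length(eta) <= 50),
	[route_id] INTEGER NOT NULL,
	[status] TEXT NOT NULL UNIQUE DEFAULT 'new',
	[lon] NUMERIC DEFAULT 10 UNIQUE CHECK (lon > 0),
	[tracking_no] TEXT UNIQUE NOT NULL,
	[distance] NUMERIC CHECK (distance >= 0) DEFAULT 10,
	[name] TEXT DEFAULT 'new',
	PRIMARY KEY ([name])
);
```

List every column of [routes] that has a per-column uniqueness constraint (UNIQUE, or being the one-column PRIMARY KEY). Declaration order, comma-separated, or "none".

status, lon, tracking_no, name

- code: no UNIQUE or single-column PK constraint.
- capacity: no UNIQUE or single-column PK constraint.
- origin: no UNIQUE or single-column PK constraint.
- phone: no UNIQUE or single-column PK constraint.
- eta: no UNIQUE or single-column PK constraint.
- route_id: no UNIQUE or single-column PK constraint.
- status: declared UNIQUE → unique.
- lon: declared UNIQUE → unique.
- tracking_no: declared UNIQUE → unique.
- distance: no UNIQUE or single-column PK constraint.
- name: single-column PRIMARY KEY → unique.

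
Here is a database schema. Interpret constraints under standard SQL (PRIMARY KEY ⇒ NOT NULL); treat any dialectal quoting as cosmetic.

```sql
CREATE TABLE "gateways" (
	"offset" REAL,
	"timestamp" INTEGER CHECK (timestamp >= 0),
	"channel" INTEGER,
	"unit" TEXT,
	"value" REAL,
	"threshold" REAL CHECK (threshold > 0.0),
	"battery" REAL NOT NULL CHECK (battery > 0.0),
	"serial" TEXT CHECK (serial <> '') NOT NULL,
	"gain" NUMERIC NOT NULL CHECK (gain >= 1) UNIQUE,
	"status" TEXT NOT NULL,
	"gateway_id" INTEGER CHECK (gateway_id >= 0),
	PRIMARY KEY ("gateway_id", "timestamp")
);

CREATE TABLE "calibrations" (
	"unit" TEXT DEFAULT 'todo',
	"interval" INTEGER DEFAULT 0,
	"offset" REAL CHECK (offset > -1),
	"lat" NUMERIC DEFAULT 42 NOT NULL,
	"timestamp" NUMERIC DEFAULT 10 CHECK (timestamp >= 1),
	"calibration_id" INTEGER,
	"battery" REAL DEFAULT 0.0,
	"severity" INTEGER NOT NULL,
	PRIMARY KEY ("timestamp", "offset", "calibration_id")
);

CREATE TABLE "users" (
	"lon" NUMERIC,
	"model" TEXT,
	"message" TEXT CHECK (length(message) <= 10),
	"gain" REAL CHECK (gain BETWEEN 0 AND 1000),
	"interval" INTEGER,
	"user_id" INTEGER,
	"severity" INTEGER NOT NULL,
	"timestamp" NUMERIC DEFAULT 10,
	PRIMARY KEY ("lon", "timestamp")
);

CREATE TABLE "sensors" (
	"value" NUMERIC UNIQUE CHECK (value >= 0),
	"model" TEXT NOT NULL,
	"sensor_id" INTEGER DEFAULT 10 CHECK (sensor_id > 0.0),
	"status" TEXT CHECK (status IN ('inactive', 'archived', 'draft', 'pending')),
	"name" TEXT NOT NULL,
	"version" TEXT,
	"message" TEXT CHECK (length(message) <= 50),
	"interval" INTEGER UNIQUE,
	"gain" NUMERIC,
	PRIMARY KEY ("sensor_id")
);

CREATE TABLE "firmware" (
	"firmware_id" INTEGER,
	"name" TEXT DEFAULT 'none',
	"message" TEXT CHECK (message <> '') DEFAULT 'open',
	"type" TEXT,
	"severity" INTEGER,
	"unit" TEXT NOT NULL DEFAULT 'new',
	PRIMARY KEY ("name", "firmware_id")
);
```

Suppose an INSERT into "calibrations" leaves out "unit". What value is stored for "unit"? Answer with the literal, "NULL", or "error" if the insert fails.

unit has an explicit DEFAULT 'todo'.
When the column is omitted from an INSERT, that default is used.

'todo'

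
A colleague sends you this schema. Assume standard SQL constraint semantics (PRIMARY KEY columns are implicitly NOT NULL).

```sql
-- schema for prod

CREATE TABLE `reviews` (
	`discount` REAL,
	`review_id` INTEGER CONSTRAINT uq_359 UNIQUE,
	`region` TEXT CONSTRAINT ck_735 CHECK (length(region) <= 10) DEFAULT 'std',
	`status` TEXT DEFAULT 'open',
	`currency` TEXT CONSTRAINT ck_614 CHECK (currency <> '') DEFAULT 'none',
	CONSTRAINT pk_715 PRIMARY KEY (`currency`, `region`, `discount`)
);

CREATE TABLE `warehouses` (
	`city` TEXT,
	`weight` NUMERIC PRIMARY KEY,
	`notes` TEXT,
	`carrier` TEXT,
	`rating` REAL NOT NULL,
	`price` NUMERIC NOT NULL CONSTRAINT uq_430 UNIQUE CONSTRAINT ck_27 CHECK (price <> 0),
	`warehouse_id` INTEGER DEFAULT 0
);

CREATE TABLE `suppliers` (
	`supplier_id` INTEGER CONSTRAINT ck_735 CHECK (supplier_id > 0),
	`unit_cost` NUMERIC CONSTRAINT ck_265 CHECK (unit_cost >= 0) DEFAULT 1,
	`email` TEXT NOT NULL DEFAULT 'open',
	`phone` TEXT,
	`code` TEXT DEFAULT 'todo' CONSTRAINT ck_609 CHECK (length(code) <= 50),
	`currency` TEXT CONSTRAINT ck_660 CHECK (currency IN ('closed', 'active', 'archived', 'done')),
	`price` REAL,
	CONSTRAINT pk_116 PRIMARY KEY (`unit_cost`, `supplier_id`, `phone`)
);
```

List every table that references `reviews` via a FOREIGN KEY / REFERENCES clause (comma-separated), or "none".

none

No REFERENCES clause anywhere in the schema names reviews.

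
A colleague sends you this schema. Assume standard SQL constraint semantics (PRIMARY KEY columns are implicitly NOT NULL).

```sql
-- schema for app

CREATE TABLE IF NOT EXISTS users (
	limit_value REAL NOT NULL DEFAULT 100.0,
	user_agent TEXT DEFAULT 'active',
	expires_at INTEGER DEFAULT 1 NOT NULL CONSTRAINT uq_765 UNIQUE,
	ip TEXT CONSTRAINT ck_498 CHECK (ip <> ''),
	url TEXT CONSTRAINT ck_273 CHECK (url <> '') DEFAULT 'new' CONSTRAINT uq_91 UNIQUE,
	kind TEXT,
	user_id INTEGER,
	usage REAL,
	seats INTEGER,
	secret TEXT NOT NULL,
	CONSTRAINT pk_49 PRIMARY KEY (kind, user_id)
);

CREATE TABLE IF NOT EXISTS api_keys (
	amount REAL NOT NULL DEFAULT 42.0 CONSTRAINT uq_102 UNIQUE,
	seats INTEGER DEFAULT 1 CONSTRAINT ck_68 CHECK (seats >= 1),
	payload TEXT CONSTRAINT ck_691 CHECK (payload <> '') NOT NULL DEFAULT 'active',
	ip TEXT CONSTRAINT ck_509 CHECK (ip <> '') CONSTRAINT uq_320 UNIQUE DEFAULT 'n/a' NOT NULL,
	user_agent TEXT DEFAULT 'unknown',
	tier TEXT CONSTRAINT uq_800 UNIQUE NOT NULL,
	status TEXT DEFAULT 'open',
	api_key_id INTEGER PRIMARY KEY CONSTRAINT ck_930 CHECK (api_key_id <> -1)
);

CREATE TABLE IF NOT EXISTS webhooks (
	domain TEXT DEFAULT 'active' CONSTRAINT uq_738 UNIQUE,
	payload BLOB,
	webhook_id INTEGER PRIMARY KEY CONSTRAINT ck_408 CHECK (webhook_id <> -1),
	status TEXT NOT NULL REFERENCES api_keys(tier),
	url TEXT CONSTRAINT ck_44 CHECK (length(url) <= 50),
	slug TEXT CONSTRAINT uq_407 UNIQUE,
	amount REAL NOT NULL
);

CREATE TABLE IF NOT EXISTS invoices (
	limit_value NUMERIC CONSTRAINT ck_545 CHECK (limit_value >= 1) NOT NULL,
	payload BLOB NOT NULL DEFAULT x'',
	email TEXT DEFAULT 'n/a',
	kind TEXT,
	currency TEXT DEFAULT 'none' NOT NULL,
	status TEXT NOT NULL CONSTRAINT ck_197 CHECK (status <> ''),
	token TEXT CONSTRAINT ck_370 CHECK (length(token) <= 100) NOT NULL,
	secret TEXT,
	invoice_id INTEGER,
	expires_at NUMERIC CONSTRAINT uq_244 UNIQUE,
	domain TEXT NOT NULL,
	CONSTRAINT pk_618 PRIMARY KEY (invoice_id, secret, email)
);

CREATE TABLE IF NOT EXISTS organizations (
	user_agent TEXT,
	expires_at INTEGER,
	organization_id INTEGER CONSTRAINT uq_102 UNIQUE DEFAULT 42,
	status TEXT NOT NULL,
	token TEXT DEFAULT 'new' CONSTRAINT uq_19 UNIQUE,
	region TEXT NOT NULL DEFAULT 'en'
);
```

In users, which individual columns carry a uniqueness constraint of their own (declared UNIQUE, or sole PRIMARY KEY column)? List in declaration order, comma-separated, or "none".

expires_at, url

- limit_value: no UNIQUE or single-column PK constraint.
- user_agent: no UNIQUE or single-column PK constraint.
- expires_at: declared UNIQUE → unique.
- ip: no UNIQUE or single-column PK constraint.
- url: declared UNIQUE → unique.
- kind: part of a composite PRIMARY KEY — only the tuple is unique, not this column on its own.
- user_id: part of a composite PRIMARY KEY — only the tuple is unique, not this column on its own.
- usage: no UNIQUE or single-column PK constraint.
- seats: no UNIQUE or single-column PK constraint.
- secret: no UNIQUE or single-column PK constraint.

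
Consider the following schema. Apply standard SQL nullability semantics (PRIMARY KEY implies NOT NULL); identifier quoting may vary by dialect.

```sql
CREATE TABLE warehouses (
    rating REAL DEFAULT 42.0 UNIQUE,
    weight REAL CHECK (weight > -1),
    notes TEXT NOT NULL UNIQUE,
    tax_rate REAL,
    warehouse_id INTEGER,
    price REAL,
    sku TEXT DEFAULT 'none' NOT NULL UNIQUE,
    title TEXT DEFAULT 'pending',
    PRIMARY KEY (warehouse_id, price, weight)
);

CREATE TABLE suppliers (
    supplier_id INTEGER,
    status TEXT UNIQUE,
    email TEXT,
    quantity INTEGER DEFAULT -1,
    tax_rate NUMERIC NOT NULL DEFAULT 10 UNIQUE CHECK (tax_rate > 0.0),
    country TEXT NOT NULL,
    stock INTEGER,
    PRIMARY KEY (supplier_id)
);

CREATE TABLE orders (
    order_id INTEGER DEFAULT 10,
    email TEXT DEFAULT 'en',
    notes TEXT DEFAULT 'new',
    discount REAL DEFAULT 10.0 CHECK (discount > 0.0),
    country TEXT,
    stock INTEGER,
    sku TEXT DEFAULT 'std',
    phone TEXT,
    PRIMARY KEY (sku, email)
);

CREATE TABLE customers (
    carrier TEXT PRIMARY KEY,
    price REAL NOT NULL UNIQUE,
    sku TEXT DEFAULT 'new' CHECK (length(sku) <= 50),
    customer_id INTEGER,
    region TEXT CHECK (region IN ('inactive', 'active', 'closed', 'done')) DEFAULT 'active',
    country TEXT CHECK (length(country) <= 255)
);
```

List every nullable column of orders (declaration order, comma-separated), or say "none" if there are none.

order_id, notes, discount, country, stock, phone

- order_id: DEFAULT only fills an omitted column; an explicit NULL is still allowed → nullable.
- email: part of the PRIMARY KEY, which implies NOT NULL → not nullable.
- notes: DEFAULT only fills an omitted column; an explicit NULL is still allowed → nullable.
- discount: CHECK does not forbid NULL (a CHECK constraint passes when its expression is NULL) → nullable.
- country: no NOT NULL constraint applies → nullable.
- stock: no NOT NULL constraint applies → nullable.
- sku: part of the PRIMARY KEY, which implies NOT NULL → not nullable.
- phone: no NOT NULL constraint applies → nullable.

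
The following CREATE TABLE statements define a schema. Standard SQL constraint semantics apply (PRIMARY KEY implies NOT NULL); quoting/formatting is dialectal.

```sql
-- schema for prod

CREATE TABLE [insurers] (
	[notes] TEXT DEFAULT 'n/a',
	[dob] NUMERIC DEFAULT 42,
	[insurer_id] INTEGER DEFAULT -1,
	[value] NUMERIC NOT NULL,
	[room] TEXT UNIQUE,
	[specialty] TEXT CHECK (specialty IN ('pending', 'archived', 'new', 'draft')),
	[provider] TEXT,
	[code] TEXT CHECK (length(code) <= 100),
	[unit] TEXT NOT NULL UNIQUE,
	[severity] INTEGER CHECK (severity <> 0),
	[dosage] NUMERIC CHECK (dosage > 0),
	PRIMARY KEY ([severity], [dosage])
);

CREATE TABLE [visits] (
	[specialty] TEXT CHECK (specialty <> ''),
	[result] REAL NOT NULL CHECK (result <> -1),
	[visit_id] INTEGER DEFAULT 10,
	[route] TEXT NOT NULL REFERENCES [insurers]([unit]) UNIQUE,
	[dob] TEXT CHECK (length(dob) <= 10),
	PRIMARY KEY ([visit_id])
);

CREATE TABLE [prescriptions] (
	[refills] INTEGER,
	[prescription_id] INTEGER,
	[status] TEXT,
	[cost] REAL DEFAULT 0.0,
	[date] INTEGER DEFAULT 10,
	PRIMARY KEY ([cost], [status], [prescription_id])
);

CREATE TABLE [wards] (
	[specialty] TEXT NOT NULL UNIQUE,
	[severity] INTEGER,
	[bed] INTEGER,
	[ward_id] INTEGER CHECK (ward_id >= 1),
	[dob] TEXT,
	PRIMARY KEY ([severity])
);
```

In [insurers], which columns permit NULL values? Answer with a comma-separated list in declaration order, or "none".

notes, dob, insurer_id, room, specialty, provider, code

- notes: DEFAULT only fills an omitted column; an explicit NULL is still allowed → nullable.
- dob: DEFAULT only fills an omitted column; an explicit NULL is still allowed → nullable.
- insurer_id: DEFAULT only fills an omitted column; an explicit NULL is still allowed → nullable.
- value: declared NOT NULL → not nullable.
- room: UNIQUE does not imply NOT NULL → nullable.
- specialty: CHECK does not forbid NULL (a CHECK constraint passes when its expression is NULL) → nullable.
- provider: no NOT NULL constraint applies → nullable.
- code: CHECK does not forbid NULL (a CHECK constraint passes when its expression is NULL) → nullable.
- unit: declared NOT NULL → not nullable.
- severity: part of the PRIMARY KEY, which implies NOT NULL → not nullable.
- dosage: part of the PRIMARY KEY, which implies NOT NULL → not nullable.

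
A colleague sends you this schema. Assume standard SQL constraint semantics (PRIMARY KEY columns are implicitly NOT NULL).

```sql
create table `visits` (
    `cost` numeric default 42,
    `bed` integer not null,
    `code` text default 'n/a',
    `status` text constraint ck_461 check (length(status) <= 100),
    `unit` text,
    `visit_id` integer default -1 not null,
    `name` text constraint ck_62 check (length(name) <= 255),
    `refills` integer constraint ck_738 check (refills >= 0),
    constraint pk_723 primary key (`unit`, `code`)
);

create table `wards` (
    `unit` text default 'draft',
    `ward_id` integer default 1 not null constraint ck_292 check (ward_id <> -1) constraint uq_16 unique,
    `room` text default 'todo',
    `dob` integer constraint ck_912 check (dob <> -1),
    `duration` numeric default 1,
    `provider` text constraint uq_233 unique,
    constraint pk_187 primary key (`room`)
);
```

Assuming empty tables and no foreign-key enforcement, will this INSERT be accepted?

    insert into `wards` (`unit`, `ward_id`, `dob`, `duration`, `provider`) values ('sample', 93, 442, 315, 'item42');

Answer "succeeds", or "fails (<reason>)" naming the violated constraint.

succeeds

NOT NULL columns: room defaults to 'todo'; ward_id is supplied.
CHECK constraints: 93 satisfies (ward_id <> -1); 442 satisfies (dob <> -1).
No constraint is violated.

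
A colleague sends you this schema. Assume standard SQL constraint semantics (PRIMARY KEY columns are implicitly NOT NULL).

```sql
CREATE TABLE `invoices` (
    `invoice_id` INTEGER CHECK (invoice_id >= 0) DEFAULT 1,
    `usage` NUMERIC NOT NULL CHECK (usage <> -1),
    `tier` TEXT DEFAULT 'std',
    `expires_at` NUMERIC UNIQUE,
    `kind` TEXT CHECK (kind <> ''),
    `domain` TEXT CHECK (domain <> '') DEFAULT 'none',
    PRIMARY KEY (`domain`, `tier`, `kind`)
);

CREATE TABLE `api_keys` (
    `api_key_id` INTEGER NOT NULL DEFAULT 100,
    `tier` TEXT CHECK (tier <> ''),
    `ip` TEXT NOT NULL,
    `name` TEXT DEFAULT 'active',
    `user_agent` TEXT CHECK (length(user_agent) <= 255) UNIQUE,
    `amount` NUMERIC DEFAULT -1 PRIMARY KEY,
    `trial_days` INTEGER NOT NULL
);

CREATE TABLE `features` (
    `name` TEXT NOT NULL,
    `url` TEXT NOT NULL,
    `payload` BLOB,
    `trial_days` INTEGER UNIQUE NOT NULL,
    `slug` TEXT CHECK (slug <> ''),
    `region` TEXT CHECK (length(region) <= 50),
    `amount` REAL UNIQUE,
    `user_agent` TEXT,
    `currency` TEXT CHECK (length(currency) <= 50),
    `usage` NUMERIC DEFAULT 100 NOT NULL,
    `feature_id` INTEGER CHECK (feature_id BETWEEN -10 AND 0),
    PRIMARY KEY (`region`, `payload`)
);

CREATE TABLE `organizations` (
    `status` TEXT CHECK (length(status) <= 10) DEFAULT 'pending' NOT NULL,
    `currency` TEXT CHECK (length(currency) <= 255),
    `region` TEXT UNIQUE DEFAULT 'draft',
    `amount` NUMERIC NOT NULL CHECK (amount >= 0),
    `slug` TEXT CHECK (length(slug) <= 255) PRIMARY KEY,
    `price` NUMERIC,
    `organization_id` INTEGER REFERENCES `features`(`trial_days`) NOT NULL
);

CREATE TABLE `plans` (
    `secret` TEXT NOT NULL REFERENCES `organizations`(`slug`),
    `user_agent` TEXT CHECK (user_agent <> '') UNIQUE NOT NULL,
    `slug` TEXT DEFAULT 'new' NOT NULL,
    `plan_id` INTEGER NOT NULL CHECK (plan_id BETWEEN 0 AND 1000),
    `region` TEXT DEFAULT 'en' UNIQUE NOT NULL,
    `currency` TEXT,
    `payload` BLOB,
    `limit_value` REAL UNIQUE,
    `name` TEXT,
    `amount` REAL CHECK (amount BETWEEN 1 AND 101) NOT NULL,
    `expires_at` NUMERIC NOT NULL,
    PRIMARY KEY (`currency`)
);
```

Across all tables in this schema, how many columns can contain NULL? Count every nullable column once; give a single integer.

invoices: 2 nullable (invoice_id, expires_at — PK (domain, tier, kind) and explicit NOT NULL columns excluded).
api_keys: 3 nullable (tier, name, user_agent — PK (amount) and explicit NOT NULL columns excluded).
features: 5 nullable (slug, amount, user_agent, currency, feature_id — PK (region, payload) and explicit NOT NULL columns excluded).
organizations: 3 nullable (currency, region, price — PK (slug) and explicit NOT NULL columns excluded).
plans: 3 nullable (payload, limit_value, name — PK (currency) and explicit NOT NULL columns excluded).
Total: 2 + 3 + 5 + 3 + 3 = 16.

16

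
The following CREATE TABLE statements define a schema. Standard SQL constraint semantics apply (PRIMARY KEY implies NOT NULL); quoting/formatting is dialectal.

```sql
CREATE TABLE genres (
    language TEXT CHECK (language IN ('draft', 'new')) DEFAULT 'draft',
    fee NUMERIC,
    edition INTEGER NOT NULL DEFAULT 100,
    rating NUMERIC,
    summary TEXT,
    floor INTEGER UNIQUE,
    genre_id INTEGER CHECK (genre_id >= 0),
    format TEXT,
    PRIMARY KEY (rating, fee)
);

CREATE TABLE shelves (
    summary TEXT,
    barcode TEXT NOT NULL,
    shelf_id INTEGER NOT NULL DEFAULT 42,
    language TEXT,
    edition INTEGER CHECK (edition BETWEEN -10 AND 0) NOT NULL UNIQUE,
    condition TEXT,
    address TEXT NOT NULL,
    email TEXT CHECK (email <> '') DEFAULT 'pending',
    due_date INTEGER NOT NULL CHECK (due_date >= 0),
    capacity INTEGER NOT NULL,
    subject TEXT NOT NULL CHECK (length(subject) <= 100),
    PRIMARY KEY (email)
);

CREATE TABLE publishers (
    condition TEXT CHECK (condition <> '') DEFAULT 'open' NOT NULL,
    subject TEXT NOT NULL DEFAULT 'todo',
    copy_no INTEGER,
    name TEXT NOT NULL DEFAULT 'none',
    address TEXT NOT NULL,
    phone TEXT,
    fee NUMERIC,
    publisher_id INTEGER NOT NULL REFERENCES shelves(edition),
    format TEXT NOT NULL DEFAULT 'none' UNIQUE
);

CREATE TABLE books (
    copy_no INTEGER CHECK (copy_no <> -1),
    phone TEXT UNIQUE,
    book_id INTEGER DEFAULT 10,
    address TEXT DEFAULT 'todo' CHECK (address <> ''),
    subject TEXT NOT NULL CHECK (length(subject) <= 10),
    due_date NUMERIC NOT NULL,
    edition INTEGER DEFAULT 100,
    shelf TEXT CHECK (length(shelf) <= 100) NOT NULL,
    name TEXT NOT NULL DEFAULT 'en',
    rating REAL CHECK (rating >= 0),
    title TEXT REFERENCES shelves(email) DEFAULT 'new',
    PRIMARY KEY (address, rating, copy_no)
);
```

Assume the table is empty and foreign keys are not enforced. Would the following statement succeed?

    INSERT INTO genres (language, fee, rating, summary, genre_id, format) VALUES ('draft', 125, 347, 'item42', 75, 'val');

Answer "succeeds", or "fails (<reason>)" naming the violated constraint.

succeeds

NOT NULL columns: edition defaults to 100; fee is supplied; rating is supplied.
CHECK constraints: 'draft' satisfies (language IN ('draft', 'new')); 75 satisfies (genre_id >= 0).
No constraint is violated.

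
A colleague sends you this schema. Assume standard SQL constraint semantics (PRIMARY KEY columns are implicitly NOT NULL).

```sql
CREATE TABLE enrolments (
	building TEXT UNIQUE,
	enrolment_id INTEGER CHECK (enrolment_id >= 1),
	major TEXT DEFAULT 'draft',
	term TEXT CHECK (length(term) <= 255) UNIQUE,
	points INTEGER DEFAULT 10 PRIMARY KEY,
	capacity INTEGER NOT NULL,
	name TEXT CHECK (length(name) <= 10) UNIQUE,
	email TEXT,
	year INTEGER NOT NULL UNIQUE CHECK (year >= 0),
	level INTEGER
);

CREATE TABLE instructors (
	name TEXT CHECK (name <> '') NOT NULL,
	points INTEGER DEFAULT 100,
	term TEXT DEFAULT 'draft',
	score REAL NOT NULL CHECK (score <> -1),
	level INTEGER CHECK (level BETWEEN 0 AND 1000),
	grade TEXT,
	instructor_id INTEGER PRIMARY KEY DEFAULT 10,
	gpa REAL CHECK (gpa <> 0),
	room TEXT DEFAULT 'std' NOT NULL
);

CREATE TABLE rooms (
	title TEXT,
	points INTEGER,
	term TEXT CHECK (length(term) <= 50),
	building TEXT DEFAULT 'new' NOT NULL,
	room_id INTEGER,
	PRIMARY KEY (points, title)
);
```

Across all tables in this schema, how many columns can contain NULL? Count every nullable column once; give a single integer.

14

enrolments: 7 nullable (building, enrolment_id, major, term, name, email, level — PK (points) and explicit NOT NULL columns excluded).
instructors: 5 nullable (points, term, level, grade, gpa — PK (instructor_id) and explicit NOT NULL columns excluded).
rooms: 2 nullable (term, room_id — PK (points, title) and explicit NOT NULL columns excluded).
Total: 7 + 5 + 2 = 14.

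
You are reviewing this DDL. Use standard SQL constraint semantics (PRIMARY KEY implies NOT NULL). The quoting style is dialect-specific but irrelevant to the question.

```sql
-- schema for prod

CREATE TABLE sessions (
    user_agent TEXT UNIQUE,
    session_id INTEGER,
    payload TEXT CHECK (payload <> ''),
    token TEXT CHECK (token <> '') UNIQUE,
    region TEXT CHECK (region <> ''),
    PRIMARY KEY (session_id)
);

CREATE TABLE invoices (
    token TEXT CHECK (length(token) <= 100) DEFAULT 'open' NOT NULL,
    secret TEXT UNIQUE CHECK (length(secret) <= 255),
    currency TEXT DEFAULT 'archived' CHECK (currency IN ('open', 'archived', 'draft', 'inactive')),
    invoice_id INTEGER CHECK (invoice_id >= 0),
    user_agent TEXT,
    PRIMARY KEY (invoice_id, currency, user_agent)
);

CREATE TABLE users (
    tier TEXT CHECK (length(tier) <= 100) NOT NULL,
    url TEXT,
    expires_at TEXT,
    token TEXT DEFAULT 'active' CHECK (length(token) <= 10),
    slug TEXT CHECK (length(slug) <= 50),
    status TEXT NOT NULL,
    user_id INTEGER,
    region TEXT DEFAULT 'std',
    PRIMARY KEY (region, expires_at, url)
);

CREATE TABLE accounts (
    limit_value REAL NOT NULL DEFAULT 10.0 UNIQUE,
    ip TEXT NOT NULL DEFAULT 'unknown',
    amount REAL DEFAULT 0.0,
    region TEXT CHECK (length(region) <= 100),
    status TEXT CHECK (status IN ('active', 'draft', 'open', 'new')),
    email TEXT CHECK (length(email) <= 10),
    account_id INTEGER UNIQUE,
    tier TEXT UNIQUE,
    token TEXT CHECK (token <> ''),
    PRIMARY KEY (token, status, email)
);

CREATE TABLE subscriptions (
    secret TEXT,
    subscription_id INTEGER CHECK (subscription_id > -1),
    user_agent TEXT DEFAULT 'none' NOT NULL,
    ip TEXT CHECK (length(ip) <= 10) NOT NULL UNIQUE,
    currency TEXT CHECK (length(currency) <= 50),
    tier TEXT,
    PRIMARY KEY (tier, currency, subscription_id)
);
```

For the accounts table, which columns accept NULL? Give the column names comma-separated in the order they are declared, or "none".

amount, region, account_id, tier

- limit_value: declared NOT NULL → not nullable.
- ip: declared NOT NULL → not nullable.
- amount: DEFAULT only fills an omitted column; an explicit NULL is still allowed → nullable.
- region: CHECK does not forbid NULL (a CHECK constraint passes when its expression is NULL) → nullable.
- status: part of the PRIMARY KEY, which implies NOT NULL → not nullable.
- email: part of the PRIMARY KEY, which implies NOT NULL → not nullable.
- account_id: UNIQUE does not imply NOT NULL → nullable.
- tier: UNIQUE does not imply NOT NULL → nullable.
- token: part of the PRIMARY KEY, which implies NOT NULL → not nullable.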